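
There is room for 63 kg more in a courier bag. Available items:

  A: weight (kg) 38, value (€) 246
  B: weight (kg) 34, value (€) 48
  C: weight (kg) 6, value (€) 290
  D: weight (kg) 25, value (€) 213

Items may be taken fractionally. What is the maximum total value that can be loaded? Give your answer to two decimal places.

Greedy by value/weight ratio, highest first.
Ratios (sorted): C 48.33, D 8.52, A 6.47, B 1.41
take C (6 @ 290); take D (25 @ 213); take 32/38 of A → 207.16. Capacity used 63/63.
Total value = 710.16

710.16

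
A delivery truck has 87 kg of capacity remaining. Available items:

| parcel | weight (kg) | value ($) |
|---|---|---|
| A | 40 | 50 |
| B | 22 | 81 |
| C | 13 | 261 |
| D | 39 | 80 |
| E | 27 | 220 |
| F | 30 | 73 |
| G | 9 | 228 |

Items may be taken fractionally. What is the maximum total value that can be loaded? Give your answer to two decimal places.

828.93

Greedy by value/weight ratio, highest first.
Order: G (228/9=25.33) > C (261/13=20.08) > E (220/27=8.15) > B (81/22=3.68) > F (73/30=2.43) > D (80/39=2.05) > A (50/40=1.25)
Fill: take G (9 @ 228) → take C (13 @ 261) → take E (27 @ 220) → take B (22 @ 81) → take 16/30 of F → 38.93; 87/87 used.
Total value = 828.93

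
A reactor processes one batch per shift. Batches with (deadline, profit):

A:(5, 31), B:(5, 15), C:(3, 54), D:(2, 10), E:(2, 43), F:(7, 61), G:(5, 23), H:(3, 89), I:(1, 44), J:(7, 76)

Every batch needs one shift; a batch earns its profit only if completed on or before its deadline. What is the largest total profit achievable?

Profit order: H=89 J=76 F=61 C=54 I=44 E=43 A=31 G=23 B=15 D=10
Assign: H→slot 3, J→slot 7, F→slot 6, C→slot 2, I→slot 1, E skipped, A→slot 5, G→slot 4, B skipped, D skipped.
Slots: [1:I] [2:C] [3:H] [4:G] [5:A] [6:F] [7:J]
Profit = 44 + 54 + 89 + 23 + 31 + 61 + 76 = 378

378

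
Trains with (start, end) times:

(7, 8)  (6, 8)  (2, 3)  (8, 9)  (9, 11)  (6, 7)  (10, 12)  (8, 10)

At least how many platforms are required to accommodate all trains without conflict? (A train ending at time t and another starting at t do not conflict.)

starts: [2, 6, 6, 7, 8, 8, 9, 10]
ends:   [3, 7, 8, 8, 9, 10, 11, 12]
s2→1 e3→0 s6→1 s6→2  — peak 2.

2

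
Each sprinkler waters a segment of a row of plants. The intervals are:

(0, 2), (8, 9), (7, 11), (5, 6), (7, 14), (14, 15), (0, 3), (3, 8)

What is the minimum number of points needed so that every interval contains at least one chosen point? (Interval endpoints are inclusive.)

4

By right end: [0,2]  [0,3]  [5,6]  [3,8]  [8,9]  [7,11]  [7,14]  [14,15]
[0,2] uncovered → point at 2; [5,6] uncovered → point at 6; [8,9] uncovered → point at 9; [14,15] uncovered → point at 15.
Points: 2, 6, 9, 15 (4 total).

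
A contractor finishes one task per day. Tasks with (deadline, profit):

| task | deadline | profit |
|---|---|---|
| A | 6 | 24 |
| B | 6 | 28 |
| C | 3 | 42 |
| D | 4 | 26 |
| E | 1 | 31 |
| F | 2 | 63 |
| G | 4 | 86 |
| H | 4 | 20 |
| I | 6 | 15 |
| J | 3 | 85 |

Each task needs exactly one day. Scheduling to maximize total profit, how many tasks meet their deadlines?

6

By profit: G(d4,86), J(d3,85), F(d2,63), C(d3,42), E(d1,31), B(d6,28), D(d4,26), A(d6,24), H(d4,20), I(d6,15)
G→slot 4; J→slot 3; F→slot 2; C→slot 1; E skipped; B→slot 6; D skipped; A→slot 5; H skipped; I skipped.
6 of 10 scheduled.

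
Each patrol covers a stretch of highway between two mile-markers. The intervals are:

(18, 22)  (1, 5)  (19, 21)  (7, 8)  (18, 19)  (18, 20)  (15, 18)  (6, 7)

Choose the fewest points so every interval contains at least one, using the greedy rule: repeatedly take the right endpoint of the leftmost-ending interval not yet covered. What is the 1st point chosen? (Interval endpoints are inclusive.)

5

By right end: [1,5]  [6,7]  [7,8]  [15,18]  [18,19]  [18,20]  [19,21]  [18,22]
[1,5] uncovered → point at 5; [6,7] uncovered → point at 7; [15,18] uncovered → point at 18; [19,21] uncovered → point at 21.
Points: 5, 7, 18, 21 (4 total).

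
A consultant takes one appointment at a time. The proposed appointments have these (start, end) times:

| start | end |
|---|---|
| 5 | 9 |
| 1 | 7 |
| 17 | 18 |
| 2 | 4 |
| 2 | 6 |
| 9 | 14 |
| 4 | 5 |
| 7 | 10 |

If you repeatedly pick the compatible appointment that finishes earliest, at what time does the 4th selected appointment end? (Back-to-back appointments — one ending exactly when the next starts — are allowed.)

Sort by end time and greedily take each interval whose start is ≥ the last chosen end.
By end time: (2,4), (4,5), (2,6), (1,7), (5,9), (7,10), (9,14), (17,18).
Pick (2,4); next start ≥ 4 → (4,5); next start ≥ 5 → (5,9); next start ≥ 9 → (9,14); next start ≥ 14 → (17,18).
Selected: (2,4) (4,5) (5,9) (9,14) (17,18)

14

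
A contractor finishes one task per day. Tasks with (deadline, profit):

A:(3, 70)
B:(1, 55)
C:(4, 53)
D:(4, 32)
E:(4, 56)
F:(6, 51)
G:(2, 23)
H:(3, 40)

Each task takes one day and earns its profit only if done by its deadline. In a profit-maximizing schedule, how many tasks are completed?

By profit: A(d3,70), E(d4,56), B(d1,55), C(d4,53), F(d6,51), H(d3,40), D(d4,32), G(d2,23)
A→slot 3; E→slot 4; B→slot 1; C→slot 2; F→slot 6; H skipped; D skipped; G skipped.
5 of 8 scheduled.

5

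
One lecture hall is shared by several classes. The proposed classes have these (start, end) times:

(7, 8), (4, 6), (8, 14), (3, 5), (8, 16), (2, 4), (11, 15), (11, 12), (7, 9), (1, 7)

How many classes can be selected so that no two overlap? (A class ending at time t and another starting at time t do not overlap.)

Sort by end time and greedily take each interval whose start is ≥ the last chosen end.
Sorted by end: (2,4)  (3,5)  (4,6)  (1,7)  (7,8)  (7,9)  (11,12)  (8,14)  (11,15)  (8,16)
take (2,4); take (4,6); take (7,8); take (11,12).
Selected 4 classes.

4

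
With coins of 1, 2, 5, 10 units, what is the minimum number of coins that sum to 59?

Greedy: take as many of the largest coin as possible, then repeat with the remainder.
59 = 5×10 + 1×5 + 2×2
Total coins = 5 + 1 + 2 = 8

8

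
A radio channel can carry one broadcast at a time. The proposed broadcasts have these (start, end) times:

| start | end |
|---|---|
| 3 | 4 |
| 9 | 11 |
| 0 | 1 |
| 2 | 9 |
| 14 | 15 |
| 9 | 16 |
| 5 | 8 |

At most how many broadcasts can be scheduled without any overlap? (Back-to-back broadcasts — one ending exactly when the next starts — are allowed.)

By end time: (0,1), (3,4), (5,8), (2,9), (9,11), (14,15), (9,16).
Pick (0,1); next start ≥ 1 → (3,4); next start ≥ 4 → (5,8); next start ≥ 8 → (9,11); next start ≥ 11 → (14,15).
Selected 5 broadcasts.

5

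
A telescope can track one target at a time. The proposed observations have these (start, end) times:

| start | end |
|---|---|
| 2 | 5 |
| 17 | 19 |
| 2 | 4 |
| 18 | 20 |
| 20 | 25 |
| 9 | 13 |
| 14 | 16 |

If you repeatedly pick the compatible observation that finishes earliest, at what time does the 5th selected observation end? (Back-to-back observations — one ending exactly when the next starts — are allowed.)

Greedy by earliest finish: after sorting by end time, pick each interval compatible with the last pick.
By end time: (2,4), (2,5), (9,13), (14,16), (17,19), (18,20), (20,25).
Pick (2,4); next start ≥ 4 → (9,13); next start ≥ 13 → (14,16); next start ≥ 16 → (17,19); next start ≥ 19 → (20,25).
Selected: (2,4) (9,13) (14,16) (17,19) (20,25)

25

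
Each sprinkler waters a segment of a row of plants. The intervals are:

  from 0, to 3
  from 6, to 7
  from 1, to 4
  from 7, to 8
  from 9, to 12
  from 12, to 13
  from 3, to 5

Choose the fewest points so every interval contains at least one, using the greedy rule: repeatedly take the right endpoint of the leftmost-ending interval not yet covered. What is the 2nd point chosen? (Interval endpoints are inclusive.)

Process intervals by earliest right end; each time one isn't hit yet, stab at its right endpoint.
By right end: [0,3]  [1,4]  [3,5]  [6,7]  [7,8]  [9,12]  [12,13]
[0,3] uncovered → point at 3; [6,7] uncovered → point at 7; [9,12] uncovered → point at 12.
Points: 3, 7, 12 (3 total).

7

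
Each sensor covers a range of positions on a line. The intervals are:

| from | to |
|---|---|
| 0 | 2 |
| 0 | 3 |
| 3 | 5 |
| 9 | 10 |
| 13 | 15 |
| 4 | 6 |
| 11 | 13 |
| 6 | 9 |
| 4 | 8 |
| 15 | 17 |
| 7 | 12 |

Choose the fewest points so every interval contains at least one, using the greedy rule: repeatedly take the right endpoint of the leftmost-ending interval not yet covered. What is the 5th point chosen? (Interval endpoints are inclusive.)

17

Process intervals by earliest right end; each time one isn't hit yet, stab at its right endpoint.
Sorted: [0,2] [0,3] [3,5] [4,6] [4,8] [6,9] [9,10] [7,12] [11,13] [13,15] [15,17]
{[0,2],[0,3]} hit by 2; {[3,5],[4,6],[4,8]} hit by 5; {[6,9],[9,10],[7,12]} hit by 9; {[11,13],[13,15]} hit by 13; {[15,17]} hit by 17.
Points: 2, 5, 9, 13, 17 (5 total).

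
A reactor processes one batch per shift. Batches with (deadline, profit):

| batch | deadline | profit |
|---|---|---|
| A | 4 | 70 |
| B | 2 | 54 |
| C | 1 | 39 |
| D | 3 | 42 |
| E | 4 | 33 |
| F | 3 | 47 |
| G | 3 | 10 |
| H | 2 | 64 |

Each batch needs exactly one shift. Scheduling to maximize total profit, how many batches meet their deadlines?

4

Take jobs in profit order; each goes to the latest open slot no later than its deadline.
Profit order: A=70 H=64 B=54 F=47 D=42 C=39 E=33 G=10
Assign: A→slot 4, H→slot 2, B→slot 1, F→slot 3, D skipped, C skipped, E skipped, G skipped.
Slots: [1:B] [2:H] [3:F] [4:A]
4 of 8 scheduled.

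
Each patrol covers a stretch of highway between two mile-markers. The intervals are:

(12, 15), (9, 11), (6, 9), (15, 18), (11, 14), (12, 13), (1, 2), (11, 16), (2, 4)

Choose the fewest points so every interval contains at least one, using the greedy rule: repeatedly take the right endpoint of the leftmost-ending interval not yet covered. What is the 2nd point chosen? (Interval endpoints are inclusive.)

Sorted: [1,2] [2,4] [6,9] [9,11] [12,13] [11,14] [12,15] [11,16] [15,18]
{[1,2],[2,4]} hit by 2; {[6,9],[9,11]} hit by 9; {[12,13],[11,14],[12,15],[11,16]} hit by 13; {[15,18]} hit by 18.
Points: 2, 9, 13, 18 (4 total).

9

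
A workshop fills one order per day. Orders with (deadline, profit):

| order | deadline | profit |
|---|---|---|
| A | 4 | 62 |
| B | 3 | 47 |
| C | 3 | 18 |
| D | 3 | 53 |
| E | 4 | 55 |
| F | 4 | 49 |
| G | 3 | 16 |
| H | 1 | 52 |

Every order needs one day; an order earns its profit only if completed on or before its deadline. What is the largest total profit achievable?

222

By profit: A(d4,62), E(d4,55), D(d3,53), H(d1,52), F(d4,49), B(d3,47), C(d3,18), G(d3,16)
A→slot 4; E→slot 3; D→slot 2; H→slot 1; F skipped; B skipped; C skipped; G skipped.
Profit = 52 + 53 + 55 + 62 = 222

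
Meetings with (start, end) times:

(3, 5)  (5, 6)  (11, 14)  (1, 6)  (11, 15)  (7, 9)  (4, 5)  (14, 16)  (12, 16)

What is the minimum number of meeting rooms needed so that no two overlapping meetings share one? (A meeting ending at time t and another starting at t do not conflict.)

3

Events (time:±→running): 1:+→1 3:+→2 4:+→3 … peak 3.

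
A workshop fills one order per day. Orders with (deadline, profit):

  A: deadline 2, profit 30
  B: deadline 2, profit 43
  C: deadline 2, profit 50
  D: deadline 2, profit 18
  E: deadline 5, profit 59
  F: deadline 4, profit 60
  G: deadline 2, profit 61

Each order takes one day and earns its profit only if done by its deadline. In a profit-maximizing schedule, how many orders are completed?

4

Take jobs in profit order; each goes to the latest open slot no later than its deadline.
Profit order: G=61 F=60 E=59 C=50 B=43 A=30 D=18
Assign: G→slot 2, F→slot 4, E→slot 5, C→slot 1, B skipped, A skipped, D skipped.
Slots: [1:C] [2:G] [4:F] [5:E]
4 of 7 scheduled.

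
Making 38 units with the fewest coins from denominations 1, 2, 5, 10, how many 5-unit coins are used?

1

Greedy: take as many of the largest coin as possible, then repeat with the remainder.
38 = 3×10 + 1×5 + 1×2 + 1×1
Count of 5: 1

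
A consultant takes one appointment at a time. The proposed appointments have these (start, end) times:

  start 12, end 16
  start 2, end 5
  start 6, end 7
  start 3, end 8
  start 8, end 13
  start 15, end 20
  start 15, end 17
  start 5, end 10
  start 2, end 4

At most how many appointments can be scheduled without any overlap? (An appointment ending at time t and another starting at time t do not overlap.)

4

By end time: (2,4), (2,5), (6,7), (3,8), (5,10), (8,13), (12,16), (15,17), (15,20).
Pick (2,4); next start ≥ 4 → (6,7); next start ≥ 7 → (8,13); next start ≥ 13 → (15,17).
Selected 4 appointments.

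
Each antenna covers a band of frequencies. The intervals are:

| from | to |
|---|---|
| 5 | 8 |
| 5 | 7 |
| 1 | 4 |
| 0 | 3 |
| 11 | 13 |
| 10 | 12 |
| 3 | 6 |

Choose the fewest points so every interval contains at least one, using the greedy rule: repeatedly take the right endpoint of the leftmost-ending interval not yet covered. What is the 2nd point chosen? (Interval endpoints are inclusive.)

Process intervals by earliest right end; each time one isn't hit yet, stab at its right endpoint.
By right end: [0,3]  [1,4]  [3,6]  [5,7]  [5,8]  [10,12]  [11,13]
[0,3] uncovered → point at 3; [5,7] uncovered → point at 7; [10,12] uncovered → point at 12.
Points: 3, 7, 12 (3 total).

7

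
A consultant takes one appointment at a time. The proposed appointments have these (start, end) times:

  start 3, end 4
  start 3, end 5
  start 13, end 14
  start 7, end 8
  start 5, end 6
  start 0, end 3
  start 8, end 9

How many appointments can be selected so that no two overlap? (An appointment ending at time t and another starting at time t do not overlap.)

Sorted by end: (0,3)  (3,4)  (3,5)  (5,6)  (7,8)  (8,9)  (13,14)
take (0,3); take (3,4); skip (3,5); take (5,6); take (7,8); take (8,9); take (13,14).
Selected 6 appointments.

6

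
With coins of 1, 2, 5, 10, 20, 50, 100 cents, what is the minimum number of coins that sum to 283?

7

283 = 2×100 + 1×50 + 1×20 + 1×10 + 1×2 + 1×1
Total coins = 2 + 1 + 1 + 1 + 1 + 1 = 7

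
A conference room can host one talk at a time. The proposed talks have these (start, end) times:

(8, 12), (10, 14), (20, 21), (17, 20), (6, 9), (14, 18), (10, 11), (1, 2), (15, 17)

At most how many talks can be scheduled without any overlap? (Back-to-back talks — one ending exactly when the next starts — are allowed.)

Sort by end time and greedily take each interval whose start is ≥ the last chosen end.
By end time: (1,2), (6,9), (10,11), (8,12), (10,14), (15,17), (14,18), (17,20), (20,21).
Pick (1,2); next start ≥ 2 → (6,9); next start ≥ 9 → (10,11); next start ≥ 11 → (15,17); next start ≥ 17 → (17,20); next start ≥ 20 → (20,21).
Selected 6 talks.

6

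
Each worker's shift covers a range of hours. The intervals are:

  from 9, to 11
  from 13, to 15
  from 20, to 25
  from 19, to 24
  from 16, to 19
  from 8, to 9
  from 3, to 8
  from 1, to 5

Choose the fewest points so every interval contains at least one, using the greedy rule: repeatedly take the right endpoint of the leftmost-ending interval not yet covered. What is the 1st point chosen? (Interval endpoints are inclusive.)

5

Process intervals by earliest right end; each time one isn't hit yet, stab at its right endpoint.
Sorted: [1,5] [3,8] [8,9] [9,11] [13,15] [16,19] [19,24] [20,25]
{[1,5],[3,8]} hit by 5; {[8,9],[9,11]} hit by 9; {[13,15]} hit by 15; {[16,19],[19,24]} hit by 19; {[20,25]} hit by 25.
Points: 5, 9, 15, 19, 25 (5 total).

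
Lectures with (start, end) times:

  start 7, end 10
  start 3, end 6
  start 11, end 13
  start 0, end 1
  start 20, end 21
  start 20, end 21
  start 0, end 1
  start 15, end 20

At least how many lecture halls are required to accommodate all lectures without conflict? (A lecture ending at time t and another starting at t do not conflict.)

The answer is the maximum number of intervals overlapping at any instant.
starts: [0, 0, 3, 7, 11, 15, 20, 20]
ends:   [1, 1, 6, 10, 13, 20, 21, 21]
s0→1 s0→2  — peak 2.

2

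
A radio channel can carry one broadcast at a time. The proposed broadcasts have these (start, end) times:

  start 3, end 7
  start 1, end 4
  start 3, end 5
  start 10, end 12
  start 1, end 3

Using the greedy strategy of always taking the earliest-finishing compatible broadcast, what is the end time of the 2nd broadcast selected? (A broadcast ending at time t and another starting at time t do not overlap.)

Greedy by earliest finish: after sorting by end time, pick each interval compatible with the last pick.
Sorted by end: (1,3)  (1,4)  (3,5)  (3,7)  (10,12)
take (1,3); take (3,5); take (10,12).
Selected: (1,3) (3,5) (10,12)

5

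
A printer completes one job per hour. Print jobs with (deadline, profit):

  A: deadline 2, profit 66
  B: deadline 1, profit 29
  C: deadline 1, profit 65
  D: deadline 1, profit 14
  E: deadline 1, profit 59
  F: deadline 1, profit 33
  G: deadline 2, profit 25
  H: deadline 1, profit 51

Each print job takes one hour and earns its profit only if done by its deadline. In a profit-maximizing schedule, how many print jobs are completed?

2

Sort by profit descending; place each in the latest free slot ≤ its deadline.
Profit order: A=66 C=65 E=59 H=51 F=33 B=29 G=25 D=14
Assign: A→slot 2, C→slot 1, E skipped, H skipped, F skipped, B skipped, G skipped, D skipped.
Slots: [1:C] [2:A]
2 of 8 scheduled.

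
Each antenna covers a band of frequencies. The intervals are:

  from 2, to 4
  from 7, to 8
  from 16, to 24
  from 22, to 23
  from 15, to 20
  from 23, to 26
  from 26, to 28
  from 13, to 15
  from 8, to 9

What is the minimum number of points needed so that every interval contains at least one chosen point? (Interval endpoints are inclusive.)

Sorted: [2,4] [7,8] [8,9] [13,15] [15,20] [22,23] [16,24] [23,26] [26,28]
{[2,4]} hit by 4; {[7,8],[8,9]} hit by 8; {[13,15],[15,20]} hit by 15; {[22,23],[16,24],[23,26]} hit by 23; {[26,28]} hit by 28.
Points: 4, 8, 15, 23, 28 (5 total).

5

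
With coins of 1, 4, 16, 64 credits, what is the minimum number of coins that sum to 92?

5

92 − 1×64→28 − 1×16→12 − 3×4→0
Total coins = 1 + 1 + 3 = 5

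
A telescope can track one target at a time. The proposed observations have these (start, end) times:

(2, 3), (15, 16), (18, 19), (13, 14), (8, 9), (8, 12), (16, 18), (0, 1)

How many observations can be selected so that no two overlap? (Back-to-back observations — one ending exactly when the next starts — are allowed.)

7

Order by finish time; keep every interval that doesn't clash with the previous kept one.
By end time: (0,1), (2,3), (8,9), (8,12), (13,14), (15,16), (16,18), (18,19).
Pick (0,1); next start ≥ 1 → (2,3); next start ≥ 3 → (8,9); next start ≥ 9 → (13,14); next start ≥ 14 → (15,16); next start ≥ 16 → (16,18); next start ≥ 18 → (18,19).
Selected 7 observations.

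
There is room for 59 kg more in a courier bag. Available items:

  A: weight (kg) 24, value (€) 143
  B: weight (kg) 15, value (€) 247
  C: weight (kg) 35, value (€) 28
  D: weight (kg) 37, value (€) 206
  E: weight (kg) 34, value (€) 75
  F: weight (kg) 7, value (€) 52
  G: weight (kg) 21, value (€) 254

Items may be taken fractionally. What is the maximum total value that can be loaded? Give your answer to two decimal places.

648.33

Greedy by value/weight ratio, highest first.
Ratios (sorted): B 16.47, G 12.10, F 7.43, A 5.96, D 5.57, E 2.21, C 0.80
take B (15 @ 247); take G (21 @ 254); take F (7 @ 52); take 16/24 of A → 95.33. Capacity used 59/59.
Total value = 648.33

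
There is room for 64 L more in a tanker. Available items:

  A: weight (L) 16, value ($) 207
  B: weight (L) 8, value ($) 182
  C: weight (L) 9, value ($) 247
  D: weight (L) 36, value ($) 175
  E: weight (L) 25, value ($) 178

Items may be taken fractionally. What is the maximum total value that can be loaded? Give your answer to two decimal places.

Greedy by value/weight ratio, highest first.
Ratios (sorted): C 27.44, B 22.75, A 12.94, E 7.12, D 4.86
take C (9 @ 247); take B (8 @ 182); take A (16 @ 207); take E (25 @ 178); take 6/36 of D → 29.17. Capacity used 64/64.
Total value = 843.17

843.17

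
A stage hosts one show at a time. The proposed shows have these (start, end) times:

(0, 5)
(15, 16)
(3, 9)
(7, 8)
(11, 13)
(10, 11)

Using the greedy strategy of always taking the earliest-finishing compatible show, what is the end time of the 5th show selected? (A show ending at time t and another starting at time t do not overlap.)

Greedy by earliest finish: after sorting by end time, pick each interval compatible with the last pick.
By end time: (0,5), (7,8), (3,9), (10,11), (11,13), (15,16).
Pick (0,5); next start ≥ 5 → (7,8); next start ≥ 8 → (10,11); next start ≥ 11 → (11,13); next start ≥ 13 → (15,16).
Selected: (0,5) (7,8) (10,11) (11,13) (15,16)

16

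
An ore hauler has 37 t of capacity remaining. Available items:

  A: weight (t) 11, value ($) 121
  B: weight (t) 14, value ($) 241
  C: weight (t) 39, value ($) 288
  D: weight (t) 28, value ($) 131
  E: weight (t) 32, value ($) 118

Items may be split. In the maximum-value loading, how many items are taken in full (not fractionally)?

Ratios (sorted): B 17.21, A 11.00, C 7.38, D 4.68, E 3.69
take B (14 @ 241); take A (11 @ 121); take 12/39 of C → 88.62. Capacity used 37/37.
2 item(s) taken whole; one partial (take 12/39 of C).

2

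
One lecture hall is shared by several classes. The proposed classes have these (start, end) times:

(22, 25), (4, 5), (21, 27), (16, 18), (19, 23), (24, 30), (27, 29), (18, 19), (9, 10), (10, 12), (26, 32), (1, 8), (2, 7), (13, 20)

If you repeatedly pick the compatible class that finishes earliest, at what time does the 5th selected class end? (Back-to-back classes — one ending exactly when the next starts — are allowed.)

19

Sorted by end: (4,5)  (2,7)  (1,8)  (9,10)  (10,12)  (16,18)  (18,19)  (13,20)  (19,23)  (22,25)  (21,27)  (27,29)  (24,30)  (26,32)
take (4,5); take (9,10); take (10,12); take (16,18); take (18,19); take (19,23); take (27,29); skip (24,30).
Selected: (4,5) (9,10) (10,12) (16,18) (18,19) (19,23) (27,29)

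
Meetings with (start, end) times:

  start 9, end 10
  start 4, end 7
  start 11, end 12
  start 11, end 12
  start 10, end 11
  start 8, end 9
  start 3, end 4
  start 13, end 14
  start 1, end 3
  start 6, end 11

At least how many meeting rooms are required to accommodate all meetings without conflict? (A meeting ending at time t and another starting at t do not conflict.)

2

The answer is the maximum number of intervals overlapping at any instant.
Events (time:±→running): 1:+→1 3:-→0 3:+→1 4:-→0 4:+→1 6:+→2 … peak 2.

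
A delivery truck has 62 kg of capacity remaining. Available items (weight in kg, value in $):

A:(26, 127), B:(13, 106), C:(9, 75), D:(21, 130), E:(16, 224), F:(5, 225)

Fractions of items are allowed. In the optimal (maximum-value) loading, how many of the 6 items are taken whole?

4

Order: F (225/5=45.00) > E (224/16=14.00) > C (75/9=8.33) > B (106/13=8.15) > D (130/21=6.19) > A (127/26=4.88)
Fill: take F (5 @ 225) → take E (16 @ 224) → take C (9 @ 75) → take B (13 @ 106) → take 19/21 of D → 117.62; 62/62 used.
4 item(s) taken whole; one partial (take 19/21 of D).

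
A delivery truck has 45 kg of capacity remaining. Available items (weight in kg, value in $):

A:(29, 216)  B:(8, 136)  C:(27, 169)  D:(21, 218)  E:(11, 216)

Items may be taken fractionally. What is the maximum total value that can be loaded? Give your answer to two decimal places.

607.24

Ratios (sorted): E 19.64, B 17.00, D 10.38, A 7.45, C 6.26
take E (11 @ 216); take B (8 @ 136); take D (21 @ 218); take 5/29 of A → 37.24. Capacity used 45/45.
Total value = 607.24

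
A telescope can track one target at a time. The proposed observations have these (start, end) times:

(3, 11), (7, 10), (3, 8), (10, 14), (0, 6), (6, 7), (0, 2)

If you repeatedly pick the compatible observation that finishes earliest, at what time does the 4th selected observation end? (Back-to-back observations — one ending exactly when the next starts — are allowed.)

Order by finish time; keep every interval that doesn't clash with the previous kept one.
By end time: (0,2), (0,6), (6,7), (3,8), (7,10), (3,11), (10,14).
Pick (0,2); next start ≥ 2 → (6,7); next start ≥ 7 → (7,10); next start ≥ 10 → (10,14).
Selected: (0,2) (6,7) (7,10) (10,14)

14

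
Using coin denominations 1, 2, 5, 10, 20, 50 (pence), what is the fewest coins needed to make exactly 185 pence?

185 − 3×50→35 − 1×20→15 − 1×10→5 − 1×5→0
Total coins = 3 + 1 + 1 + 1 = 6

6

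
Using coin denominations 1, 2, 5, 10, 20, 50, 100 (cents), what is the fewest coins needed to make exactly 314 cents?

6

Use the largest denomination that fits, subtract, and repeat.
314 = 3×100 + 1×10 + 2×2
Total coins = 3 + 1 + 2 = 6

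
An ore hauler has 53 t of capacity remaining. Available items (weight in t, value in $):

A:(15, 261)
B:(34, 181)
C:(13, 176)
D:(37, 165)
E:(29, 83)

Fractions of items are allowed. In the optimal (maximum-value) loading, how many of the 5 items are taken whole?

Sort by value per unit weight and fill in that order.
Order: A (261/15=17.40) > C (176/13=13.54) > B (181/34=5.32) > D (165/37=4.46) > E (83/29=2.86)
Fill: take A (15 @ 261) → take C (13 @ 176) → take 25/34 of B → 133.09; 53/53 used.
2 item(s) taken whole; one partial (take 25/34 of B).

2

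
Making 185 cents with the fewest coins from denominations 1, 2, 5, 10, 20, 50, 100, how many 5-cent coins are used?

Greedy: take as many of the largest coin as possible, then repeat with the remainder.
185 = 1×100 + 1×50 + 1×20 + 1×10 + 1×5
Count of 5: 1

1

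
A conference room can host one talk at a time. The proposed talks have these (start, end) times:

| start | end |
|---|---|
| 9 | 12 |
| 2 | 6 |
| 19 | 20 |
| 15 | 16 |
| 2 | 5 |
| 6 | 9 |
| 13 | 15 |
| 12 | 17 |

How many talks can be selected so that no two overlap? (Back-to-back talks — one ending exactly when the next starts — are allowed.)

Greedy by earliest finish: after sorting by end time, pick each interval compatible with the last pick.
Sorted by end: (2,5)  (2,6)  (6,9)  (9,12)  (13,15)  (15,16)  (12,17)  (19,20)
take (2,5); skip (2,6); take (6,9); take (9,12); take (13,15); take (15,16); take (19,20).
Selected 6 talks.

6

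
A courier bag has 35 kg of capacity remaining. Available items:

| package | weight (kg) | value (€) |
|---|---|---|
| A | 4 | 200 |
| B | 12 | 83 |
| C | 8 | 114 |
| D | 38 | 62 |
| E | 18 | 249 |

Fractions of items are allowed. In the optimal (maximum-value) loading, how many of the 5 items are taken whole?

Order: A (200/4=50.00) > C (114/8=14.25) > E (249/18=13.83) > B (83/12=6.92) > D (62/38=1.63)
Fill: take A (4 @ 200) → take C (8 @ 114) → take E (18 @ 249) → take 5/12 of B → 34.58; 35/35 used.
3 item(s) taken whole; one partial (take 5/12 of B).

3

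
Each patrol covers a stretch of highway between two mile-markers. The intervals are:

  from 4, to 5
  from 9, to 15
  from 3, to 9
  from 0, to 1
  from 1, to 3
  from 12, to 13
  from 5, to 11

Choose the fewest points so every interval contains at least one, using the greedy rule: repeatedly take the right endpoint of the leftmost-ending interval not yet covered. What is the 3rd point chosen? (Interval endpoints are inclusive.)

By right end: [0,1]  [1,3]  [4,5]  [3,9]  [5,11]  [12,13]  [9,15]
[0,1] uncovered → point at 1; [4,5] uncovered → point at 5; [12,13] uncovered → point at 13.
Points: 1, 5, 13 (3 total).

13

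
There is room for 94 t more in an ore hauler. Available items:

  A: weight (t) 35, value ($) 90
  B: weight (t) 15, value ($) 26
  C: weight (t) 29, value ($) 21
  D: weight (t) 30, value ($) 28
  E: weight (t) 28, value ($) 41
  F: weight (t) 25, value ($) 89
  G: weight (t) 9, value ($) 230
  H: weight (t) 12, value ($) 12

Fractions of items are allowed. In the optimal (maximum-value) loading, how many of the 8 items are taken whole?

4

Ratios (sorted): G 25.56, F 3.56, A 2.57, B 1.73, E 1.46, H 1.00, D 0.93, C 0.72
take G (9 @ 230); take F (25 @ 89); take A (35 @ 90); take B (15 @ 26); take 10/28 of E → 14.64. Capacity used 94/94.
4 item(s) taken whole; one partial (take 10/28 of E).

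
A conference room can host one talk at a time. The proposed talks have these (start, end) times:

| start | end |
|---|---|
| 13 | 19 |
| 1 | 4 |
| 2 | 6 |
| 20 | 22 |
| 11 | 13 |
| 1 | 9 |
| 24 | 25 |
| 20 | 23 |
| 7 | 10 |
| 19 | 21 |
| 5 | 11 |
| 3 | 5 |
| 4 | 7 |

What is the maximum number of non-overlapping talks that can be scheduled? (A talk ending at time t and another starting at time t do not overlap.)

Sorted by end: (1,4)  (3,5)  (2,6)  (4,7)  (1,9)  (7,10)  (5,11)  (11,13)  (13,19)  (19,21)  (20,22)  (20,23)  (24,25)
take (1,4); take (4,7); skip (1,9); take (7,10); skip (5,11); take (11,13); take (13,19); take (19,21); skip (20,22); skip (20,23); take (24,25).
Selected 7 talks.

7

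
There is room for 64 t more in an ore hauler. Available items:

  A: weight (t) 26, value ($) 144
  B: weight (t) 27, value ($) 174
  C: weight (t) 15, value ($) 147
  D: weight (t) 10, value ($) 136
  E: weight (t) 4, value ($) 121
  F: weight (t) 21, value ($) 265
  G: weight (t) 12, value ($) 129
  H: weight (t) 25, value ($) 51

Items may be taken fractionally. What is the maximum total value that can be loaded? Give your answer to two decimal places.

Ratios (sorted): E 30.25, D 13.60, F 12.62, G 10.75, C 9.80, B 6.44, A 5.54, H 2.04
take E (4 @ 121); take D (10 @ 136); take F (21 @ 265); take G (12 @ 129); take C (15 @ 147); take 2/27 of B → 12.89. Capacity used 64/64.
Total value = 810.89

810.89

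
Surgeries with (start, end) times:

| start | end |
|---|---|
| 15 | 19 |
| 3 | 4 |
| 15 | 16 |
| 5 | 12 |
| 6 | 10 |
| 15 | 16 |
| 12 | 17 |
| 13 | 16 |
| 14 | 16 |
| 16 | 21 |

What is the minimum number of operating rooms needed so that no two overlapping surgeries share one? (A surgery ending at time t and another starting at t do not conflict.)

6

The answer is the maximum number of intervals overlapping at any instant.
starts: [3, 5, 6, 12, 13, 14, 15, 15, 15, 16]
ends:   [4, 10, 12, 16, 16, 16, 16, 17, 19, 21]
s3→1 e4→0 s5→1 s6→2 e10→1 e12→0 s12→1 s13→2 s14→3 s15→4 s15→5 s15→6  — peak 6.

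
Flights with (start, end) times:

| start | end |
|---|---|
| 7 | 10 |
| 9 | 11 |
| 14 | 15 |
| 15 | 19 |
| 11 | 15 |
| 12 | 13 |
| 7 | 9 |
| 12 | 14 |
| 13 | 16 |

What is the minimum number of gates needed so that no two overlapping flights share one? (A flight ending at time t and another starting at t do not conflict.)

3

starts: [7, 7, 9, 11, 12, 12, 13, 14, 15]
ends:   [9, 10, 11, 13, 14, 15, 15, 16, 19]
s7→1 s7→2 e9→1 s9→2 e10→1 e11→0 s11→1 s12→2 s12→3  — peak 3.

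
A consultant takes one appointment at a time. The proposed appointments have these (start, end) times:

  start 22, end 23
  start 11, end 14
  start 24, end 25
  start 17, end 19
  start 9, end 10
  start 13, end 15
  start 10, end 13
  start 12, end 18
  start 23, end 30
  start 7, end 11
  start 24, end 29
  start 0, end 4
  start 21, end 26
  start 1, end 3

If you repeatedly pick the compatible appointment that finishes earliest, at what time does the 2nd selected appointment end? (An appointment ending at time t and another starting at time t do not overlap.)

10

Order by finish time; keep every interval that doesn't clash with the previous kept one.
Sorted by end: (1,3)  (0,4)  (9,10)  (7,11)  (10,13)  (11,14)  (13,15)  (12,18)  (17,19)  (22,23)  (24,25)  (21,26)  (24,29)  (23,30)
take (1,3); take (9,10); skip (7,11); take (10,13); take (13,15); take (17,19); take (22,23); take (24,25).
Selected: (1,3) (9,10) (10,13) (13,15) (17,19) (22,23) (24,25)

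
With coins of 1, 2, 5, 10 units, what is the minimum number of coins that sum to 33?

Use the largest denomination that fits, subtract, and repeat.
33 − 3×10→3 − 1×2→1 − 1×1→0
Total coins = 3 + 1 + 1 = 5

5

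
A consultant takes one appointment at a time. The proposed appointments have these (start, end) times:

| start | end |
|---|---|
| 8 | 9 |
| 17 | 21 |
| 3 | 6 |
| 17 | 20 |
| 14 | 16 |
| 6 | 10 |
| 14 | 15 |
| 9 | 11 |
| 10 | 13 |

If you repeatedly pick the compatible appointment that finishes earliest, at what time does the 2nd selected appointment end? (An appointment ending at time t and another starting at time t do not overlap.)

Sort by end time and greedily take each interval whose start is ≥ the last chosen end.
Sorted by end: (3,6)  (8,9)  (6,10)  (9,11)  (10,13)  (14,15)  (14,16)  (17,20)  (17,21)
take (3,6); take (8,9); skip (6,10); take (9,11); take (14,15); take (17,20); skip (17,21).
Selected: (3,6) (8,9) (9,11) (14,15) (17,20)

9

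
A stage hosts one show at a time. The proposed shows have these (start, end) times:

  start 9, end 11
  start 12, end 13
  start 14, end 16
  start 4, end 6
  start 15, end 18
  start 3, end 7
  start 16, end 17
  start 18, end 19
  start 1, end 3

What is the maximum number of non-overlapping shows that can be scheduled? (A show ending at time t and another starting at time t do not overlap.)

7

Sort by end time and greedily take each interval whose start is ≥ the last chosen end.
By end time: (1,3), (4,6), (3,7), (9,11), (12,13), (14,16), (16,17), (15,18), (18,19).
Pick (1,3); next start ≥ 3 → (4,6); next start ≥ 6 → (9,11); next start ≥ 11 → (12,13); next start ≥ 13 → (14,16); next start ≥ 16 → (16,17); next start ≥ 17 → (18,19).
Selected 7 shows.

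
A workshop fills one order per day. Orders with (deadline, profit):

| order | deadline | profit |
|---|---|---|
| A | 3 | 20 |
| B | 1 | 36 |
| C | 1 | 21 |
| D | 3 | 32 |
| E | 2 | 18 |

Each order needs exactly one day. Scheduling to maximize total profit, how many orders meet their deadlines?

3

By profit: B(d1,36), D(d3,32), C(d1,21), A(d3,20), E(d2,18)
B→slot 1; D→slot 3; C skipped; A→slot 2; E skipped.
3 of 5 scheduled.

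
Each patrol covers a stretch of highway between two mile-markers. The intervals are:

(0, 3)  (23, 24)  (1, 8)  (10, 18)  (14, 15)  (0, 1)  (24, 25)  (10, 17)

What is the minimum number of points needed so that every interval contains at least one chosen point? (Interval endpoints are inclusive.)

By right end: [0,1]  [0,3]  [1,8]  [14,15]  [10,17]  [10,18]  [23,24]  [24,25]
[0,1] uncovered → point at 1; [14,15] uncovered → point at 15; [23,24] uncovered → point at 24.
Points: 1, 15, 24 (3 total).

3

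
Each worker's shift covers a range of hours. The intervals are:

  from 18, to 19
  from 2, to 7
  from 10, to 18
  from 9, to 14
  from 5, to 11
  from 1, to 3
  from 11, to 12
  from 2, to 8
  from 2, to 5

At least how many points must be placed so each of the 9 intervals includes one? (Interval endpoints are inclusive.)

3

Sorted: [1,3] [2,5] [2,7] [2,8] [5,11] [11,12] [9,14] [10,18] [18,19]
{[1,3],[2,5],[2,7],[2,8]} hit by 3; {[5,11],[11,12],[9,14],[10,18]} hit by 11; {[18,19]} hit by 19.
Points: 3, 11, 19 (3 total).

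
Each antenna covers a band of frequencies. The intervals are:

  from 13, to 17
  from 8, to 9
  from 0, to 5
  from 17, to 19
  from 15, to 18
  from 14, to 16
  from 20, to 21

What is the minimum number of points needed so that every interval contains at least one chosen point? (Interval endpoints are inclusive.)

By right end: [0,5]  [8,9]  [14,16]  [13,17]  [15,18]  [17,19]  [20,21]
[0,5] uncovered → point at 5; [8,9] uncovered → point at 9; [14,16] uncovered → point at 16; [17,19] uncovered → point at 19; [20,21] uncovered → point at 21.
Points: 5, 9, 16, 19, 21 (5 total).

5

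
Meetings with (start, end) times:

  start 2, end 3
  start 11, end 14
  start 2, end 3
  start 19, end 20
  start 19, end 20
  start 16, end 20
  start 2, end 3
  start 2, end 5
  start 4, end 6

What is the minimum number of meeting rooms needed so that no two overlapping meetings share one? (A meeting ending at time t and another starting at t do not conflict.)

Events (time:±→running): 2:+→1 2:+→2 2:+→3 2:+→4 … peak 4.

4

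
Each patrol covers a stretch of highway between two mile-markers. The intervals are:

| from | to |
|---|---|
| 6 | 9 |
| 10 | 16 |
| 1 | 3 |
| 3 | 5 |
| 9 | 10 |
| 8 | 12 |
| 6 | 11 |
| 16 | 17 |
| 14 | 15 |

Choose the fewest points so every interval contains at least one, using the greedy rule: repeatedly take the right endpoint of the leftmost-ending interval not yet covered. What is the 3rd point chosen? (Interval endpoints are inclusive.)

By right end: [1,3]  [3,5]  [6,9]  [9,10]  [6,11]  [8,12]  [14,15]  [10,16]  [16,17]
[1,3] uncovered → point at 3; [6,9] uncovered → point at 9; [14,15] uncovered → point at 15; [16,17] uncovered → point at 17.
Points: 3, 9, 15, 17 (4 total).

15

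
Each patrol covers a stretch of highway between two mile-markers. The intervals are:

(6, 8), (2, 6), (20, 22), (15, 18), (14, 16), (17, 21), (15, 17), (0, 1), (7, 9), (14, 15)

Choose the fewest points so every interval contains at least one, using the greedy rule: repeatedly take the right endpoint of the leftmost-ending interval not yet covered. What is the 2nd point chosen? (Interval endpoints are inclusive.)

By right end: [0,1]  [2,6]  [6,8]  [7,9]  [14,15]  [14,16]  [15,17]  [15,18]  [17,21]  [20,22]
[0,1] uncovered → point at 1; [2,6] uncovered → point at 6; [7,9] uncovered → point at 9; [14,15] uncovered → point at 15; [17,21] uncovered → point at 21.
Points: 1, 6, 9, 15, 21 (5 total).

6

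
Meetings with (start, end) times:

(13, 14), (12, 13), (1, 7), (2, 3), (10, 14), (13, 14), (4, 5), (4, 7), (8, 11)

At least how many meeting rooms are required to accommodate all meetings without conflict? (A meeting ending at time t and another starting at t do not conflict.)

The answer is the maximum number of intervals overlapping at any instant.
starts: [1, 2, 4, 4, 8, 10, 12, 13, 13]
ends:   [3, 5, 7, 7, 11, 13, 14, 14, 14]
s1→1 s2→2 e3→1 s4→2 s4→3  — peak 3.

3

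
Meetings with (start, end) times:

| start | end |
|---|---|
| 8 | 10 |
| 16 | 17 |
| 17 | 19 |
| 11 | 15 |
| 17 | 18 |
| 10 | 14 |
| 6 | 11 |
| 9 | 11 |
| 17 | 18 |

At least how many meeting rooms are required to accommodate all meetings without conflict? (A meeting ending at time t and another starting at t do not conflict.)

3

Count concurrent intervals with a sweep; the peak is the room count.
starts: [6, 8, 9, 10, 11, 16, 17, 17, 17]
ends:   [10, 11, 11, 14, 15, 17, 18, 18, 19]
s6→1 s8→2 s9→3  — peak 3.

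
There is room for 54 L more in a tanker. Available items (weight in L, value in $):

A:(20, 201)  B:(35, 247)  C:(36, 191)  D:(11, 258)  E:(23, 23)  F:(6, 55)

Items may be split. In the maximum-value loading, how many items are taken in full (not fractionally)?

3

Ratios (sorted): D 23.45, A 10.05, F 9.17, B 7.06, C 5.31, E 1.00
take D (11 @ 258); take A (20 @ 201); take F (6 @ 55); take 17/35 of B → 119.97. Capacity used 54/54.
3 item(s) taken whole; one partial (take 17/35 of B).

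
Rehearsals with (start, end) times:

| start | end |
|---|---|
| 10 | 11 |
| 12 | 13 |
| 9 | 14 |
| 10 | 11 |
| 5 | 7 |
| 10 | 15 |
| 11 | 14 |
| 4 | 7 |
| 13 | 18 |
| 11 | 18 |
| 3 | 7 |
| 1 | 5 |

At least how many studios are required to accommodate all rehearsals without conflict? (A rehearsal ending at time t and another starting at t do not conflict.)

5

Count concurrent intervals with a sweep; the peak is the room count.
Events (time:±→running): 1:+→1 3:+→2 4:+→3 5:-→2 5:+→3 7:-→2 7:-→1 7:-→0 9:+→1 10:+→2 10:+→3 10:+→4 11:-→3 11:-→2 11:+→3 11:+→4 12:+→5 … peak 5.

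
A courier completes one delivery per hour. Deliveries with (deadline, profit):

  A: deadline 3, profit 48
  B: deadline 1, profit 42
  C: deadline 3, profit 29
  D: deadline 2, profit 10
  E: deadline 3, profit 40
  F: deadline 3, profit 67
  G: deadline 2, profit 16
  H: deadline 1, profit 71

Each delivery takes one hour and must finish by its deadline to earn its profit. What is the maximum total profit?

186

Profit order: H=71 F=67 A=48 B=42 E=40 C=29 G=16 D=10
Assign: H→slot 1, F→slot 3, A→slot 2, B skipped, E skipped, C skipped, G skipped, D skipped.
Slots: [1:H] [2:A] [3:F]
Profit = 71 + 48 + 67 = 186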